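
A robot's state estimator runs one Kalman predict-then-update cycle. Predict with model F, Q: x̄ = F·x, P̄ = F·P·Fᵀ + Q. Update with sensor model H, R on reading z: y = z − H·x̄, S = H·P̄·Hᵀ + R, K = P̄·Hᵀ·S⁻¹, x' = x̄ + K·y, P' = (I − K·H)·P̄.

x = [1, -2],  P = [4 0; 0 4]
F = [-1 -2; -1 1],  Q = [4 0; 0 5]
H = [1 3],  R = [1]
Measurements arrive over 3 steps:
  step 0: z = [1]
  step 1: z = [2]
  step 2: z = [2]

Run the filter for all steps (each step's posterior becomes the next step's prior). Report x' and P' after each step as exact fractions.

step 0: x̄ = F·x = [3, -3]
step 0: P̄ = F·P·Fᵀ + Q = [24 -4; -4 13]
step 0: y = z − H·x̄ = [7]
step 0: S = H·P̄·Hᵀ + R = [118]
step 0: K = P̄·Hᵀ·S⁻¹ = [6/59; 35/118]
step 0: x' = x̄ + K·y = [219/59, -109/118]
step 0: P' = (I − K·H)·P̄ = [1344/59 -446/59; -446/59 309/118]
step 1: x̄ = F·x = [-110/59, -547/118]
step 1: P̄ = F·P·Fᵀ + Q = [414/59 589/59; 589/59 5371/118]
step 1: y = z − H·x̄ = [2097/118]
step 1: S = H·P̄·Hᵀ + R = [56353/118]
step 1: K = P̄·Hᵀ·S⁻¹ = [4362/56353; 17291/56353]
step 1: x' = x̄ + K·y = [-27547/56353, 46052/56353]
step 1: P' = (I − K·H)·P̄ = [234180/56353 -76606/56353; -76606/56353 31299/56353]
step 2: x̄ = F·x = [-64557/56353, 73599/56353]
step 2: P̄ = F·P·Fᵀ + Q = [278364/56353 94976/56353; 94976/56353 700456/56353]
step 2: y = z − H·x̄ = [-43534/56353]
step 2: S = H·P̄·Hᵀ + R = [7208677/56353]
step 2: K = P̄·Hᵀ·S⁻¹ = [563292/7208677; 2196344/7208677]
step 2: x' = x̄ + K·y = [-8693289/7208677, 7718059/7208677]
step 2: P' = (I − K·H)·P̄ = [29977788/7208677 -9804832/7208677; -9804832/7208677 4000392/7208677]

step 0: x' = [219/59, -109/118], P' = [1344/59 -446/59; -446/59 309/118]
step 1: x' = [-27547/56353, 46052/56353], P' = [234180/56353 -76606/56353; -76606/56353 31299/56353]
step 2: x' = [-8693289/7208677, 7718059/7208677], P' = [29977788/7208677 -9804832/7208677; -9804832/7208677 4000392/7208677]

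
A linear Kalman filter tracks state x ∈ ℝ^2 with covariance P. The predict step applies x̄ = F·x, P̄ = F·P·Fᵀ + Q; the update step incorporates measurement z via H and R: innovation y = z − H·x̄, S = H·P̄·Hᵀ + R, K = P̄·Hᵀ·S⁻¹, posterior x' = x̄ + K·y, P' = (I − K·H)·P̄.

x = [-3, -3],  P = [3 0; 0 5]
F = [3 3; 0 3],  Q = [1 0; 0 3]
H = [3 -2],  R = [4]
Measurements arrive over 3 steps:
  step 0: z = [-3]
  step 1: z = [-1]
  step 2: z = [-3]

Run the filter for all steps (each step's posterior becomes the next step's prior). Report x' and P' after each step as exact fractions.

step 0: x' = [-1377/313, -1530/313], P' = [6208/313 9054/313; 9054/313 13503/313]
step 1: x' = [392892/280279, 1475625/560558], P' = [1963459/280279 5274351/560558; 5274351/560558 15094839/1121116]
step 2: x' = [-122438331/273934415, 216699642/273934415], P' = [9007103836/1369672075 12048608268/1369672075; 12048608268/1369672075 17245028784/1369672075]

step 0: x̄ = F·x = [-18, -9]
step 0: P̄ = F·P·Fᵀ + Q = [73 45; 45 48]
step 0: y = z − H·x̄ = [33]
step 0: S = H·P̄·Hᵀ + R = [313]
step 0: K = P̄·Hᵀ·S⁻¹ = [129/313; 39/313]
step 0: x' = x̄ + K·y = [-1377/313, -1530/313]
step 0: P' = (I − K·H)·P̄ = [6208/313 9054/313; 9054/313 13503/313]
step 1: x̄ = F·x = [-8721/313, -4590/313]
step 1: P̄ = F·P·Fᵀ + Q = [340684/313 203013/313; 203013/313 122466/313]
step 1: y = z − H·x̄ = [16670/313]
step 1: S = H·P̄·Hᵀ + R = [1121116/313]
step 1: K = P̄·Hᵀ·S⁻¹ = [308013/560558; 364107/1121116]
step 1: x' = x̄ + K·y = [392892/280279, 1475625/560558]
step 1: P' = (I − K·H)·P̄ = [1963459/280279 5274351/560558; 5274351/560558 15094839/1121116]
step 2: x̄ = F·x = [6784227/560558, 4426875/560558]
step 2: P̄ = F·P·Fᵀ + Q = [397535827/1121116 230791869/1121116; 230791869/1121116 139216899/1121116]
step 2: y = z − H·x̄ = [-13180605/560558]
step 2: S = H·P̄·Hᵀ + R = [1369672075/1121116]
step 2: K = P̄·Hᵀ·S⁻¹ = [731023743/1369672075; 413941809/1369672075]
step 2: x' = x̄ + K·y = [-122438331/273934415, 216699642/273934415]
step 2: P' = (I − K·H)·P̄ = [9007103836/1369672075 12048608268/1369672075; 12048608268/1369672075 17245028784/1369672075]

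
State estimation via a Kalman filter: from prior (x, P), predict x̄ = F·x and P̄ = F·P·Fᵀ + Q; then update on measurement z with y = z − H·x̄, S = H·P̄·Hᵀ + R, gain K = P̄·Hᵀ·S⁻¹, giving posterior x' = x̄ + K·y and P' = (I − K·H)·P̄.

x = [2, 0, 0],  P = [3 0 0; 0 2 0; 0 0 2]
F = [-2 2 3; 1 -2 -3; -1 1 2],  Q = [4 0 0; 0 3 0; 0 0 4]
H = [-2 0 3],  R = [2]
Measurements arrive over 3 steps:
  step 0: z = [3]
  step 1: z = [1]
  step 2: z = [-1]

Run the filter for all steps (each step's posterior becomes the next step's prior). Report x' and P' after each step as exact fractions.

step 0: x' = [-254/59, 125/59, -111/59], P' = [2154/59 -1762/59 1424/59; -1762/59 1839/59 -1170/59; 1424/59 -1170/59 954/59]
step 1: x' = [19757/10703, -45/77, 16447/10703], P' = [396890/10703 -2034/77 259444/10703; -2034/77 2215/77 -1340/77; 259444/10703 -1340/77 171882/10703]
step 2: x' = [3958301/1848189, -4744892/1848189, 682427/616063], P' = [73087978/1848189 -57543802/1848189 15955336/616063; -57543802/1848189 68758819/1848189 -12671128/616063; 15955336/616063 -12671128/616063 10581250/616063]

step 0: x̄ = F·x = [-4, 2, -2]
step 0: P̄ = F·P·Fᵀ + Q = [42 -32 22; -32 32 -19; 22 -19 17]
step 0: y = z − H·x̄ = [1]
step 0: S = H·P̄·Hᵀ + R = [59]
step 0: K = P̄·Hᵀ·S⁻¹ = [-18/59; 7/59; 7/59]
step 0: x' = x̄ + K·y = [-254/59, 125/59, -111/59]
step 0: P' = (I − K·H)·P̄ = [2154/59 -1762/59 1424/59; -1762/59 1839/59 -1170/59; 1424/59 -1170/59 954/59]
step 1: x̄ = F·x = [425/59, -171/59, 157/59]
step 1: P̄ = F·P·Fᵀ + Q = [7762/59 -3966/59 2600/59; -3966/59 2737/59 -1532/59; 2600/59 -1532/59 1193/59]
step 1: y = z − H·x̄ = [438/59]
step 1: S = H·P̄·Hᵀ + R = [10703/59]
step 1: K = P̄·Hᵀ·S⁻¹ = [-7724/10703; 24/77; -1621/10703]
step 1: x' = x̄ + K·y = [19757/10703, -45/77, 16447/10703]
step 1: P' = (I − K·H)·P̄ = [396890/10703 -2034/77 259444/10703; -2034/77 2215/77 -1340/77; 259444/10703 -1340/77 171882/10703]
step 2: x̄ = F·x = [-2683/10703, -17074/10703, 6882/10703]
step 2: P̄ = F·P·Fᵀ + Q = [1322210/10703 -698498/10703 451818/10703; -698498/10703 546597/10703 -291090/10703; 451818/10703 -291090/10703 217751/10703]
step 2: y = z − H·x̄ = [-5245/1529]
step 2: S = H·P̄·Hᵀ + R = [264027/1529]
step 2: K = P̄·Hᵀ·S⁻¹ = [-184138/264027; 74818/264027; -11923/88009]
step 2: x' = x̄ + K·y = [3958301/1848189, -4744892/1848189, 682427/616063]
step 2: P' = (I − K·H)·P̄ = [73087978/1848189 -57543802/1848189 15955336/616063; -57543802/1848189 68758819/1848189 -12671128/616063; 15955336/616063 -12671128/616063 10581250/616063]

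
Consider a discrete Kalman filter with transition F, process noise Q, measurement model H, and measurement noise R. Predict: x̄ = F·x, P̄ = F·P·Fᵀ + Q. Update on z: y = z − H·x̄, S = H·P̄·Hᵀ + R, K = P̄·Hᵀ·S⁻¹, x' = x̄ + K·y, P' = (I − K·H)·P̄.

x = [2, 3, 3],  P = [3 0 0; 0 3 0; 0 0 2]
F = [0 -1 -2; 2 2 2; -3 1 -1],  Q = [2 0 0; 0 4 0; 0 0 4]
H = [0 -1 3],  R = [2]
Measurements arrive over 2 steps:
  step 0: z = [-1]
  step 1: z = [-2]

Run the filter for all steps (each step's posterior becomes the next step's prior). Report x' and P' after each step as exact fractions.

step 0: x' = [-3561/458, 2278/229, 672/229], P' = [5665/458 -2492/229 -825/229; -2492/229 4716/229 1544/229; -825/229 1544/229 556/229]
step 1: x' = [-1157212/213067, 1926256/213067, 508468/213067], P' = [7951586/213067 -11228304/213067 -3760584/213067; -11228304/213067 53273692/639201 5921312/213067; -3760584/213067 5921312/213067 2021722/213067]

step 0: x̄ = F·x = [-9, 16, -6]
step 0: P̄ = F·P·Fᵀ + Q = [13 -14 1; -14 36 -16; 1 -16 36]
step 0: y = z − H·x̄ = [33]
step 0: S = H·P̄·Hᵀ + R = [458]
step 0: K = P̄·Hᵀ·S⁻¹ = [17/458; -42/229; 62/229]
step 0: x' = x̄ + K·y = [-3561/458, 2278/229, 672/229]
step 0: P' = (I − K·H)·P̄ = [5665/458 -2492/229 -825/229; -2492/229 4716/229 1544/229; -825/229 1544/229 556/229]
step 1: x̄ = F·x = [-3622/229, 2339/229, 13895/458]
step 1: P̄ = F·P·Fᵀ + Q = [13574/229 -12636/229 -17574/229; -12636/229 19150/229 7893/229; -17574/229 7893/229 77189/458]
step 1: y = z − H·x̄ = [-37923/458]
step 1: S = H·P̄·Hᵀ + R = [639201/458]
step 1: K = P̄·Hᵀ·S⁻¹ = [-26724/213067; 9058/639201; 71927/213067]
step 1: x' = x̄ + K·y = [-1157212/213067, 1926256/213067, 508468/213067]
step 1: P' = (I − K·H)·P̄ = [7951586/213067 -11228304/213067 -3760584/213067; -11228304/213067 53273692/639201 5921312/213067; -3760584/213067 5921312/213067 2021722/213067]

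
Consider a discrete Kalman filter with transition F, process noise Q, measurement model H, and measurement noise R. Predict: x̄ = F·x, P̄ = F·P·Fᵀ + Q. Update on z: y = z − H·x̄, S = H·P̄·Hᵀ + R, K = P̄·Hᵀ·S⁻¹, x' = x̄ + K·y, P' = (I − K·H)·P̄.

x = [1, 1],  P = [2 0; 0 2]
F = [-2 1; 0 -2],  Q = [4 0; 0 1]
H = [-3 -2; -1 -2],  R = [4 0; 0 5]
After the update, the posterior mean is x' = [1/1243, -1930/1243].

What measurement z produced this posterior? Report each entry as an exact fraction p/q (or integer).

x̄ = F·x = [-1, -2]
P̄ = F·P·Fᵀ + Q = [14 -4; -4 9]
S = H·P̄·Hᵀ + R = [118 46; 46 39]
K = P̄·Hᵀ·S⁻¹ = [-525/1243 428/1243; 205/1243 -688/1243]
x' − x̄ = [1244/1243, 556/1243] = K·y
y = (KᵀK)⁻¹·Kᵀ·(x' − x̄) = [-4, -2]
z = y + H·x̄ = [-4, -2] + [7, 5] = [3, 3]

z = [3, 3]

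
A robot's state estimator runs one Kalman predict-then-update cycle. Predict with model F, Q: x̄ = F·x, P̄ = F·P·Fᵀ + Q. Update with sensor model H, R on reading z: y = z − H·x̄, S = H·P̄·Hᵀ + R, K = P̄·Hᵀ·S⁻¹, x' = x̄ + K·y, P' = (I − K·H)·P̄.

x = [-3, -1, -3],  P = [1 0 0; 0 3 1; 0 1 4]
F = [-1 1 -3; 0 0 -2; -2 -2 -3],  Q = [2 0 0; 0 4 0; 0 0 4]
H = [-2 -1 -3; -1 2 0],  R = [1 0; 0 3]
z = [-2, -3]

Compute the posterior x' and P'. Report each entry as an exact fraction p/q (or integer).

x̄ = F·x = [11, 6, 17]
P̄ = F·P·Fᵀ + Q = [36 22 35; 22 20 28; 35 28 68]
y = z − H·x̄ = [77, -4]
S = H·P̄·Hᵀ + R = [1453 -97; -97 31]
K = P̄·Hᵀ·S⁻¹ = [-5393/35634 -7679/35634; -1421/17817 5899/17817; -7325/35634 1219/35634]
x' = x̄ + K·y = [7429/35634, -26111/17817, 36877/35634]
P' = (I − K·H)·P̄ = [271049/35634 62003/17817 -220237/35634; 62003/17817 39850/17817 -54145/17817; -220237/35634 -54145/17817 185363/35634]

x' = [7429/35634, -26111/17817, 36877/35634]
P' = [271049/35634 62003/17817 -220237/35634; 62003/17817 39850/17817 -54145/17817; -220237/35634 -54145/17817 185363/35634]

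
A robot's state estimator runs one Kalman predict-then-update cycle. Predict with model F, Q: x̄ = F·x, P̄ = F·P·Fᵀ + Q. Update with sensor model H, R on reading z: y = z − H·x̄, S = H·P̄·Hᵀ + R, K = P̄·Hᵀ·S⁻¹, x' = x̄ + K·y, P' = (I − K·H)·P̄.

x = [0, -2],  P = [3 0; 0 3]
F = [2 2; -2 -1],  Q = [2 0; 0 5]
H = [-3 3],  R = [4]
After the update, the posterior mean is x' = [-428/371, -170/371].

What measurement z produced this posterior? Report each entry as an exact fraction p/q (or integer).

x̄ = F·x = [-4, 2]
P̄ = F·P·Fᵀ + Q = [26 -18; -18 20]
S = H·P̄·Hᵀ + R = [742]
K = P̄·Hᵀ·S⁻¹ = [-66/371; 57/371]
x' − x̄ = [1056/371, -912/371] = K·y
y = (KᵀK)⁻¹·Kᵀ·(x' − x̄) = [-16]
z = y + H·x̄ = [-16] + [18] = [2]

z = [2]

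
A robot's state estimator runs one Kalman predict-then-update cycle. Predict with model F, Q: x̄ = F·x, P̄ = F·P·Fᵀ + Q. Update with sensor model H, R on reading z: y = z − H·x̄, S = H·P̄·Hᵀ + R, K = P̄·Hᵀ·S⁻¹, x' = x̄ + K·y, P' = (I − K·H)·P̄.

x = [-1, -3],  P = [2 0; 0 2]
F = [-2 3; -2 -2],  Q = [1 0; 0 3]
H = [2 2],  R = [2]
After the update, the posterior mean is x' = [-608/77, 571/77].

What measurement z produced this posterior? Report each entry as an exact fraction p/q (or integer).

x̄ = F·x = [-7, 8]
P̄ = F·P·Fᵀ + Q = [27 -4; -4 19]
S = H·P̄·Hᵀ + R = [154]
K = P̄·Hᵀ·S⁻¹ = [23/77; 15/77]
x' − x̄ = [-69/77, -45/77] = K·y
y = (KᵀK)⁻¹·Kᵀ·(x' − x̄) = [-3]
z = y + H·x̄ = [-3] + [2] = [-1]

z = [-1]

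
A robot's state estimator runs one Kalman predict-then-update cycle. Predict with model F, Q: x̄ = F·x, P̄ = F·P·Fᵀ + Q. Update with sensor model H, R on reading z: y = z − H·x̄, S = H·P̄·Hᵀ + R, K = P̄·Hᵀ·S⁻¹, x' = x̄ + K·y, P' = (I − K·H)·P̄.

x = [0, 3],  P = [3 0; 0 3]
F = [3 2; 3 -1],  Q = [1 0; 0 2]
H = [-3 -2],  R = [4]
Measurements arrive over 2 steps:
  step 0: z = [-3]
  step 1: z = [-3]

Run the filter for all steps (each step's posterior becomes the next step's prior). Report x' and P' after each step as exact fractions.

step 0: x' = [501/124, -1125/248], P' = [293/62 -825/124; -825/124 7679/744]
step 1: x' = [235599/167794, -144699/335588], P' = [351971/83897 -1041929/167794; -1041929/167794 3416447/335588]

step 0: x̄ = F·x = [6, -3]
step 0: P̄ = F·P·Fᵀ + Q = [40 21; 21 32]
step 0: y = z − H·x̄ = [9]
step 0: S = H·P̄·Hᵀ + R = [744]
step 0: K = P̄·Hᵀ·S⁻¹ = [-27/124; -127/744]
step 0: x' = x̄ + K·y = [501/124, -1125/248]
step 0: P' = (I − K·H)·P̄ = [293/62 -825/124; -825/124 7679/744]
step 1: x̄ = F·x = [189/62, 4131/248]
step 1: P̄ = F·P·Fᵀ + Q = [463/93 359/186; 359/186 70511/744]
step 1: y = z − H·x̄ = [4893/124]
step 1: S = H·P̄·Hᵀ + R = [83897/186]
step 1: K = P̄·Hᵀ·S⁻¹ = [-3496/83897; -72665/167794]
step 1: x' = x̄ + K·y = [235599/167794, -144699/335588]
step 1: P' = (I − K·H)·P̄ = [351971/83897 -1041929/167794; -1041929/167794 3416447/335588]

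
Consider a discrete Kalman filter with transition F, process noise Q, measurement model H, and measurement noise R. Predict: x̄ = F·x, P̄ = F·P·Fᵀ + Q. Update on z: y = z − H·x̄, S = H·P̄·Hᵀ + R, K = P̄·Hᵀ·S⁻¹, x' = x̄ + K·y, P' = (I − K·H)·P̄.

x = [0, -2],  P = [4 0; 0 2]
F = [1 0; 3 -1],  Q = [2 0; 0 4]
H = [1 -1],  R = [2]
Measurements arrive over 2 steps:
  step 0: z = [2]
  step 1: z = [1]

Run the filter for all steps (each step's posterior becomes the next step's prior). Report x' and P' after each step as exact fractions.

step 0: x̄ = F·x = [0, 2]
step 0: P̄ = F·P·Fᵀ + Q = [6 12; 12 42]
step 0: y = z − H·x̄ = [4]
step 0: S = H·P̄·Hᵀ + R = [26]
step 0: K = P̄·Hᵀ·S⁻¹ = [-3/13; -15/13]
step 0: x' = x̄ + K·y = [-12/13, -34/13]
step 0: P' = (I − K·H)·P̄ = [60/13 66/13; 66/13 96/13]
step 1: x̄ = F·x = [-12/13, -2/13]
step 1: P̄ = F·P·Fᵀ + Q = [86/13 114/13; 114/13 292/13]
step 1: y = z − H·x̄ = [23/13]
step 1: S = H·P̄·Hᵀ + R = [176/13]
step 1: K = P̄·Hᵀ·S⁻¹ = [-7/44; -89/88]
step 1: x' = x̄ + K·y = [-53/44, -171/88]
step 1: P' = (I − K·H)·P̄ = [69/11 145/22; 145/22 379/44]

step 0: x' = [-12/13, -34/13], P' = [60/13 66/13; 66/13 96/13]
step 1: x' = [-53/44, -171/88], P' = [69/11 145/22; 145/22 379/44]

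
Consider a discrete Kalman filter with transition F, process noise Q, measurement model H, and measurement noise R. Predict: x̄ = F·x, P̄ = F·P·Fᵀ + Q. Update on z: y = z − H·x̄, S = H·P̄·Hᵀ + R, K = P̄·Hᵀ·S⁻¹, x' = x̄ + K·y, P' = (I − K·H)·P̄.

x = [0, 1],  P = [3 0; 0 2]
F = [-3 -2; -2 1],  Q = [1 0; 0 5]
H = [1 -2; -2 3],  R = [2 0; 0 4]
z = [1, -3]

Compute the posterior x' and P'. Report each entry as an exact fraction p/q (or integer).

x̄ = F·x = [-2, 1]
P̄ = F·P·Fᵀ + Q = [36 14; 14 19]
y = z − H·x̄ = [5, -10]
S = H·P̄·Hᵀ + R = [58 -88; -88 151]
K = P̄·Hᵀ·S⁻¹ = [-716/507 -518/507; -536/507 -215/507]
x' = x̄ + K·y = [586/507, -23/507]
P' = (I − K·H)·P̄ = [8440/507 4936/507; 4936/507 3004/507]

x' = [586/507, -23/507]
P' = [8440/507 4936/507; 4936/507 3004/507]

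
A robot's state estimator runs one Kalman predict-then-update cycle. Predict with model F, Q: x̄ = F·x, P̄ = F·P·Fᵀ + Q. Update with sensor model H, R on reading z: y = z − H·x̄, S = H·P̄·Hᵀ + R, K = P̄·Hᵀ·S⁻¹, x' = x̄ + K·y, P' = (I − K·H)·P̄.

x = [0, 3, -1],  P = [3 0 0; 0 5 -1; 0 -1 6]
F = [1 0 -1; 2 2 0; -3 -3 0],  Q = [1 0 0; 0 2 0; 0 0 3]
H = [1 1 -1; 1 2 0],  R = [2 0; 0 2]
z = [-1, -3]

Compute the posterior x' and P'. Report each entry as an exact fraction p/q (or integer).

x' = [-733/540, -77/135, -13/20]
P' = [3367/540 -397/135 67/20; -397/135 238/135 -7/5; 67/20 -7/5 69/20]

x̄ = F·x = [1, 6, -9]
P̄ = F·P·Fᵀ + Q = [10 8 -12; 8 34 -48; -12 -48 75]
y = z − H·x̄ = [-17, -16]
S = H·P̄·Hᵀ + R = [257 210; 210 180]
K = P̄·Hᵀ·S⁻¹ = [-1/36 191/1080; 1/9 79/270; -3/4 11/40]
x' = x̄ + K·y = [-733/540, -77/135, -13/20]
P' = (I − K·H)·P̄ = [3367/540 -397/135 67/20; -397/135 238/135 -7/5; 67/20 -7/5 69/20]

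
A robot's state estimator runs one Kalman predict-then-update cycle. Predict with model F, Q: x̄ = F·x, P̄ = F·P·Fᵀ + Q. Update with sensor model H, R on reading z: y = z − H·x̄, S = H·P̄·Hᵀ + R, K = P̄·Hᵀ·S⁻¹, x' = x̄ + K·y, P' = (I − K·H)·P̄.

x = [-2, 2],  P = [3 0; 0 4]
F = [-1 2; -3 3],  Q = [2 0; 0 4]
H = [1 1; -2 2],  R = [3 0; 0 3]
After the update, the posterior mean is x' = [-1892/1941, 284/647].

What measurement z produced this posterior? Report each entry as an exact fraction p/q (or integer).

z = [-1, 3]

x̄ = F·x = [6, 12]
P̄ = F·P·Fᵀ + Q = [21 33; 33 67]
S = H·P̄·Hᵀ + R = [157 92; 92 91]
K = P̄·Hᵀ·S⁻¹ = [902/1941 -400/1941; 316/647 164/647]
x' − x̄ = [-13538/1941, -7480/647] = K·y
y = (KᵀK)⁻¹·Kᵀ·(x' − x̄) = [-19, -9]
z = y + H·x̄ = [-19, -9] + [18, 12] = [-1, 3]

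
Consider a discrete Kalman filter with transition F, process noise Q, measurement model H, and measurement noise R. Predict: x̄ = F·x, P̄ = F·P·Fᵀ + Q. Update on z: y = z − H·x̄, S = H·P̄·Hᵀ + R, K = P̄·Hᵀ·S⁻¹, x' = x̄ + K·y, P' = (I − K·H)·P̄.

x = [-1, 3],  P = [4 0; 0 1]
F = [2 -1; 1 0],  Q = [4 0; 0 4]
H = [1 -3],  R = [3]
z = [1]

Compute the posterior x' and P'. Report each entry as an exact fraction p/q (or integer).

x' = [-83/16, -2]
P' = [333/16 7; 7 8/3]

x̄ = F·x = [-5, -1]
P̄ = F·P·Fᵀ + Q = [21 8; 8 8]
y = z − H·x̄ = [3]
S = H·P̄·Hᵀ + R = [48]
K = P̄·Hᵀ·S⁻¹ = [-1/16; -1/3]
x' = x̄ + K·y = [-83/16, -2]
P' = (I − K·H)·P̄ = [333/16 7; 7 8/3]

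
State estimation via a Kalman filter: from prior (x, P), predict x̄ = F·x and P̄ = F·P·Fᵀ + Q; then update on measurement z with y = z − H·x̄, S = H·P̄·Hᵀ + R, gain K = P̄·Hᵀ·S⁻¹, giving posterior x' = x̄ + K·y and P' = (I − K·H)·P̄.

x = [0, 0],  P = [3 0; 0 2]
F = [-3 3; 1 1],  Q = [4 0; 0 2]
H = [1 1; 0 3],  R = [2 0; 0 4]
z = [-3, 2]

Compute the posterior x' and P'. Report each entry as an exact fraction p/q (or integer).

x̄ = F·x = [0, 0]
P̄ = F·P·Fᵀ + Q = [49 -3; -3 7]
y = z − H·x̄ = [-3, 2]
S = H·P̄·Hᵀ + R = [52 12; 12 67]
K = P̄·Hᵀ·S⁻¹ = [319/334 -51/167; 4/835 261/835]
x' = x̄ + K·y = [-1161/334, 102/167]
P' = (I − K·H)·P̄ = [387/167 -68/167; -68/167 348/835]

x' = [-1161/334, 102/167]
P' = [387/167 -68/167; -68/167 348/835]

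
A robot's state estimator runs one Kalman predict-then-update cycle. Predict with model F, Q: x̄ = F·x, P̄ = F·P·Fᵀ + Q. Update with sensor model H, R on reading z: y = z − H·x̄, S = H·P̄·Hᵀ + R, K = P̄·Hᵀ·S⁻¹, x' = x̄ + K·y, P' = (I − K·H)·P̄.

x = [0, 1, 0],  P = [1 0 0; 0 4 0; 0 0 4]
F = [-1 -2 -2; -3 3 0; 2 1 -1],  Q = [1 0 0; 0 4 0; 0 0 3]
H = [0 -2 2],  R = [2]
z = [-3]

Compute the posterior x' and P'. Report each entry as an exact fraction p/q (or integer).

x' = [-191/105, 272/105, 38/35]
P' = [2848/105 -571/105 -184/35; -571/105 1447/105 468/35; -184/35 468/35 471/35]

x̄ = F·x = [-2, 3, 1]
P̄ = F·P·Fᵀ + Q = [34 -21 -2; -21 49 6; -2 6 15]
y = z − H·x̄ = [1]
S = H·P̄·Hᵀ + R = [210]
K = P̄·Hᵀ·S⁻¹ = [19/105; -43/105; 3/35]
x' = x̄ + K·y = [-191/105, 272/105, 38/35]
P' = (I − K·H)·P̄ = [2848/105 -571/105 -184/35; -571/105 1447/105 468/35; -184/35 468/35 471/35]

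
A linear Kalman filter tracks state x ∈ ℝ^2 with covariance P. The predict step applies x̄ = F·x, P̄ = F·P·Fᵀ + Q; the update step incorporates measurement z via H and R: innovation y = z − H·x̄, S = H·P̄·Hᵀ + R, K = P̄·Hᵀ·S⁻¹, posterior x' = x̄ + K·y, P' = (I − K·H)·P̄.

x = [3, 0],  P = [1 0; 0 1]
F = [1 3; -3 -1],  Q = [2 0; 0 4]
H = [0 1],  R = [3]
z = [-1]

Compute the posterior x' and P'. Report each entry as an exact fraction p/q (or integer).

x̄ = F·x = [3, -9]
P̄ = F·P·Fᵀ + Q = [12 -6; -6 14]
y = z − H·x̄ = [8]
S = H·P̄·Hᵀ + R = [17]
K = P̄·Hᵀ·S⁻¹ = [-6/17; 14/17]
x' = x̄ + K·y = [3/17, -41/17]
P' = (I − K·H)·P̄ = [168/17 -18/17; -18/17 42/17]

x' = [3/17, -41/17]
P' = [168/17 -18/17; -18/17 42/17]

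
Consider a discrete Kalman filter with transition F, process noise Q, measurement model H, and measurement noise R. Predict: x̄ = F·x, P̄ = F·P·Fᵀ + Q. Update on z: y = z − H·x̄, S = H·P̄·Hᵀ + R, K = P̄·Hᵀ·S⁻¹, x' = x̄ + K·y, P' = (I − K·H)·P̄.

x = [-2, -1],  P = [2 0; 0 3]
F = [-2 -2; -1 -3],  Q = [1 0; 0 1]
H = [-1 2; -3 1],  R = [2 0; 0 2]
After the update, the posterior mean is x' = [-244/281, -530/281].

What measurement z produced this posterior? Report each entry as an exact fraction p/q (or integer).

x̄ = F·x = [6, 5]
P̄ = F·P·Fᵀ + Q = [21 22; 22 30]
S = H·P̄·Hᵀ + R = [55 -31; -31 89]
K = P̄·Hᵀ·S⁻¹ = [388/1967 -771/1967; 1133/1967 -401/1967]
x' − x̄ = [-1930/281, -1935/281] = K·y
y = (KᵀK)⁻¹·Kᵀ·(x' − x̄) = [-7, 14]
z = y + H·x̄ = [-7, 14] + [4, -13] = [-3, 1]

z = [-3, 1]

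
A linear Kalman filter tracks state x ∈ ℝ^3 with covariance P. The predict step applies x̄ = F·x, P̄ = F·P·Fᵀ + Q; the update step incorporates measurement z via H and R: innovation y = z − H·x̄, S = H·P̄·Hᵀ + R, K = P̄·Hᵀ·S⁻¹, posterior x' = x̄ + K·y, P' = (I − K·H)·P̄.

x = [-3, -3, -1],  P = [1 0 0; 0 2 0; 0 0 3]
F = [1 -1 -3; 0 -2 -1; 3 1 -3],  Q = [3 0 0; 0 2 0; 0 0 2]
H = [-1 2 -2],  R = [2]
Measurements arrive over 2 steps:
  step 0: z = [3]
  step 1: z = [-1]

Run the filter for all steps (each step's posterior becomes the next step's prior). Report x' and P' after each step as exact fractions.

step 0: x̄ = F·x = [3, 7, -9]
step 0: P̄ = F·P·Fᵀ + Q = [33 13 28; 13 13 5; 28 5 40]
step 0: y = z − H·x̄ = [-26]
step 0: S = H·P̄·Hᵀ + R = [267]
step 0: K = P̄·Hᵀ·S⁻¹ = [-21/89; 1/89; -98/267]
step 0: x' = x̄ + K·y = [813/89, 597/89, 145/267]
step 0: P' = (I − K·H)·P̄ = [1614/89 1220/89 434/89; 1220/89 1154/89 543/89; 434/89 543/89 1076/267]
step 1: x̄ = F·x = [71/89, -3727/267, 2891/89]
step 1: P̄ = F·P·Fᵀ + Q = [4477/89 4311/89 -732/89; 4311/89 21974/267 -7139/89; -732/89 -7139/89 15336/89]
step 1: y = z − H·x̄ = [24746/267]
step 1: S = H·P̄·Hᵀ + R = [396713/267]
step 1: K = P̄·Hᵀ·S⁻¹ = [16827/396713; 73849/396713; -132654/396713]
step 1: x' = x̄ + K·y = [1876033/396713, 1306809/396713, 591895/396713]
step 1: P' = (I − K·H)·P̄ = [18895522/396713 14561918/396713 5097330/396713; 14561918/396713 12223583/396713 4868775/396713; 5097330/396713 4868775/396713 2452764/396713]

step 0: x' = [813/89, 597/89, 145/267], P' = [1614/89 1220/89 434/89; 1220/89 1154/89 543/89; 434/89 543/89 1076/267]
step 1: x' = [1876033/396713, 1306809/396713, 591895/396713], P' = [18895522/396713 14561918/396713 5097330/396713; 14561918/396713 12223583/396713 4868775/396713; 5097330/396713 4868775/396713 2452764/396713]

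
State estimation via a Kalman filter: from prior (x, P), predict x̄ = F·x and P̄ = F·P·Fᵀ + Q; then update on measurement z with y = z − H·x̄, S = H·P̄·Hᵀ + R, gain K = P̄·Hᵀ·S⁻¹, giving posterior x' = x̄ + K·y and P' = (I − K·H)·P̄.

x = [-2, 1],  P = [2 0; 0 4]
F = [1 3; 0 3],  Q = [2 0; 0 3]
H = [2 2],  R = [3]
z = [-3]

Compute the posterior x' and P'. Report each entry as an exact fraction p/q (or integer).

x̄ = F·x = [1, 3]
P̄ = F·P·Fᵀ + Q = [40 36; 36 39]
y = z − H·x̄ = [-11]
S = H·P̄·Hᵀ + R = [607]
K = P̄·Hᵀ·S⁻¹ = [152/607; 150/607]
x' = x̄ + K·y = [-1065/607, 171/607]
P' = (I − K·H)·P̄ = [1176/607 -948/607; -948/607 1173/607]

x' = [-1065/607, 171/607]
P' = [1176/607 -948/607; -948/607 1173/607]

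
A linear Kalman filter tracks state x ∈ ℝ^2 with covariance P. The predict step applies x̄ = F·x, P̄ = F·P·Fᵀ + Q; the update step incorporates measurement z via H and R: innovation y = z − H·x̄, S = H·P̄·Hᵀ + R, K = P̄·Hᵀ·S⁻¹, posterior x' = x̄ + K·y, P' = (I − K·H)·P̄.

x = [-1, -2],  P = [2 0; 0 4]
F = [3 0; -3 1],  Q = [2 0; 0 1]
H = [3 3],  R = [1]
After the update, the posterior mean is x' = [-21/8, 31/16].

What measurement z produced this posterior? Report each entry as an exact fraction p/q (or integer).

z = [-2]

x̄ = F·x = [-3, 1]
P̄ = F·P·Fᵀ + Q = [20 -18; -18 23]
S = H·P̄·Hᵀ + R = [64]
K = P̄·Hᵀ·S⁻¹ = [3/32; 15/64]
x' − x̄ = [3/8, 15/16] = K·y
y = (KᵀK)⁻¹·Kᵀ·(x' − x̄) = [4]
z = y + H·x̄ = [4] + [-6] = [-2]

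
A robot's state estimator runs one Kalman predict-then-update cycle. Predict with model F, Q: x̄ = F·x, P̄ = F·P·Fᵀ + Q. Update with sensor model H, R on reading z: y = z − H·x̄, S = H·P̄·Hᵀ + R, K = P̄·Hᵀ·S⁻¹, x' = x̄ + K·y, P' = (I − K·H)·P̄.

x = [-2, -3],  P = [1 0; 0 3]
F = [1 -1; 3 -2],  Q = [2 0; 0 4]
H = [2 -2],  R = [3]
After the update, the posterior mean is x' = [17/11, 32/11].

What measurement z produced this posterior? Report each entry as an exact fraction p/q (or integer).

z = [-3]

x̄ = F·x = [1, 0]
P̄ = F·P·Fᵀ + Q = [6 9; 9 25]
S = H·P̄·Hᵀ + R = [55]
K = P̄·Hᵀ·S⁻¹ = [-6/55; -32/55]
x' − x̄ = [6/11, 32/11] = K·y
y = (KᵀK)⁻¹·Kᵀ·(x' − x̄) = [-5]
z = y + H·x̄ = [-5] + [2] = [-3]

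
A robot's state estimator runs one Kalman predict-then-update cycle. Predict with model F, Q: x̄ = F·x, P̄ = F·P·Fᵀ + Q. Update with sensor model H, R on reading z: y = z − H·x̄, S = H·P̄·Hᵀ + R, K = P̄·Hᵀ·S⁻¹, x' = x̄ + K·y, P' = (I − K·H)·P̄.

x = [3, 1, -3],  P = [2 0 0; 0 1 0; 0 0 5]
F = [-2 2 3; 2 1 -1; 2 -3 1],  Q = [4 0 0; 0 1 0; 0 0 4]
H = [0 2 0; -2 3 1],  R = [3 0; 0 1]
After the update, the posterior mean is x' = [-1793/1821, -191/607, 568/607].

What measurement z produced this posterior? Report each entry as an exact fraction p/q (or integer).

x̄ = F·x = [-13, 10, 0]
P̄ = F·P·Fᵀ + Q = [61 -21 1; -21 15 0; 1 0 26]
S = H·P̄·Hᵀ + R = [63 174; 174 654]
K = P̄·Hᵀ·S⁻¹ = [758/1821 -238/607; 249/607 29/1214; -232/607 84/607]
x' − x̄ = [21880/1821, -6261/607, 568/607] = K·y
y = (KᵀK)⁻¹·Kᵀ·(x' − x̄) = [-22, -54]
z = y + H·x̄ = [-22, -54] + [20, 56] = [-2, 2]

z = [-2, 2]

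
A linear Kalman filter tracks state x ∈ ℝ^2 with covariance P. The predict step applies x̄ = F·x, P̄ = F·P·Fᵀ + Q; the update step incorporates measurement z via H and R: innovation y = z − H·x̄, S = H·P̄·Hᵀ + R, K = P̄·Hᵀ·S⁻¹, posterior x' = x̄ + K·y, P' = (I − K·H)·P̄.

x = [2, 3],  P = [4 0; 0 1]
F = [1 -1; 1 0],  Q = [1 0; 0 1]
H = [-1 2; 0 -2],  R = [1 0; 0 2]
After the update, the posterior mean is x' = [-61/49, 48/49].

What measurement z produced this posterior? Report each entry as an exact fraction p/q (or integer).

z = [3, -2]

x̄ = F·x = [-1, 2]
P̄ = F·P·Fᵀ + Q = [6 4; 4 5]
S = H·P̄·Hᵀ + R = [11 -12; -12 22]
K = P̄·Hᵀ·S⁻¹ = [-26/49 -32/49; 6/49 -19/49]
x' − x̄ = [-12/49, -50/49] = K·y
y = (KᵀK)⁻¹·Kᵀ·(x' − x̄) = [-2, 2]
z = y + H·x̄ = [-2, 2] + [5, -4] = [3, -2]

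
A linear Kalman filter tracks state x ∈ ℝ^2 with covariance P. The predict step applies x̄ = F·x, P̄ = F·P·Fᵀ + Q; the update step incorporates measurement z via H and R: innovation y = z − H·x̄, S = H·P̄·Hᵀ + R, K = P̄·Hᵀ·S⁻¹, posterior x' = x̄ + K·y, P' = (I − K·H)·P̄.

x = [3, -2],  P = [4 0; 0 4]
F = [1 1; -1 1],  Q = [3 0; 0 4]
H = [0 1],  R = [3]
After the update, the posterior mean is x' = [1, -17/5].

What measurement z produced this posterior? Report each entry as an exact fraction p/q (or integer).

z = [-3]

x̄ = F·x = [1, -5]
P̄ = F·P·Fᵀ + Q = [11 0; 0 12]
S = H·P̄·Hᵀ + R = [15]
K = P̄·Hᵀ·S⁻¹ = [0; 4/5]
x' − x̄ = [0, 8/5] = K·y
y = (KᵀK)⁻¹·Kᵀ·(x' − x̄) = [2]
z = y + H·x̄ = [2] + [-5] = [-3]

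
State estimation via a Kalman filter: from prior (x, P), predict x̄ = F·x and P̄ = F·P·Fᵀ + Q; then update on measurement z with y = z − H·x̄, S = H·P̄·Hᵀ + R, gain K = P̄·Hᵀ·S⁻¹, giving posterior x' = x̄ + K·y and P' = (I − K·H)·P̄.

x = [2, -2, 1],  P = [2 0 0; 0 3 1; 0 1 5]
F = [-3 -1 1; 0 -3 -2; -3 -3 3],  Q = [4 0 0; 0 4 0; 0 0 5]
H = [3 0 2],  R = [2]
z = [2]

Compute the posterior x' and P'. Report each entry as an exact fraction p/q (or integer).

x̄ = F·x = [-3, 4, 3]
P̄ = F·P·Fᵀ + Q = [28 -2 36; -2 63 -6; 36 -6 77]
y = z − H·x̄ = [5]
S = H·P̄·Hᵀ + R = [994]
K = P̄·Hᵀ·S⁻¹ = [78/497; -9/497; 131/497]
x' = x̄ + K·y = [-1101/497, 1943/497, 2146/497]
P' = (I − K·H)·P̄ = [1748/497 410/497 -2544/497; 410/497 31149/497 -624/497; -2544/497 -624/497 3947/497]

x' = [-1101/497, 1943/497, 2146/497]
P' = [1748/497 410/497 -2544/497; 410/497 31149/497 -624/497; -2544/497 -624/497 3947/497]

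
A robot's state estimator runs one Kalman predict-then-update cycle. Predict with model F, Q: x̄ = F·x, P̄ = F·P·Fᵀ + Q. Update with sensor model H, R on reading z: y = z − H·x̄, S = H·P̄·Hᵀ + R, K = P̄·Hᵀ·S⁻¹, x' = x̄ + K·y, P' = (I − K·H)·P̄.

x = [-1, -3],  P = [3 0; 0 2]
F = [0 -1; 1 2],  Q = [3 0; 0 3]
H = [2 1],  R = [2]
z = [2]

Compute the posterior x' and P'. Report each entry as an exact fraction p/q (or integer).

x̄ = F·x = [3, -7]
P̄ = F·P·Fᵀ + Q = [5 -4; -4 14]
y = z − H·x̄ = [3]
S = H·P̄·Hᵀ + R = [20]
K = P̄·Hᵀ·S⁻¹ = [3/10; 3/10]
x' = x̄ + K·y = [39/10, -61/10]
P' = (I − K·H)·P̄ = [16/5 -29/5; -29/5 61/5]

x' = [39/10, -61/10]
P' = [16/5 -29/5; -29/5 61/5]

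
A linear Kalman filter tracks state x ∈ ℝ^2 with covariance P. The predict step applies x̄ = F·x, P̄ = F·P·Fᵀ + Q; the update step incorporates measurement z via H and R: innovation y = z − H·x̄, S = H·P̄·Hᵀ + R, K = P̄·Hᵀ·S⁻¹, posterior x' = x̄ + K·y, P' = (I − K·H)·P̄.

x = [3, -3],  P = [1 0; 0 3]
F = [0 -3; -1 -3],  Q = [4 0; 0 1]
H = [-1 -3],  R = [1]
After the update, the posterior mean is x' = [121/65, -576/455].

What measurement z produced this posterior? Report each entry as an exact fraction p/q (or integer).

z = [2]

x̄ = F·x = [9, 6]
P̄ = F·P·Fᵀ + Q = [31 27; 27 29]
S = H·P̄·Hᵀ + R = [455]
K = P̄·Hᵀ·S⁻¹ = [-16/65; -114/455]
x' − x̄ = [-464/65, -3306/455] = K·y
y = (KᵀK)⁻¹·Kᵀ·(x' − x̄) = [29]
z = y + H·x̄ = [29] + [-27] = [2]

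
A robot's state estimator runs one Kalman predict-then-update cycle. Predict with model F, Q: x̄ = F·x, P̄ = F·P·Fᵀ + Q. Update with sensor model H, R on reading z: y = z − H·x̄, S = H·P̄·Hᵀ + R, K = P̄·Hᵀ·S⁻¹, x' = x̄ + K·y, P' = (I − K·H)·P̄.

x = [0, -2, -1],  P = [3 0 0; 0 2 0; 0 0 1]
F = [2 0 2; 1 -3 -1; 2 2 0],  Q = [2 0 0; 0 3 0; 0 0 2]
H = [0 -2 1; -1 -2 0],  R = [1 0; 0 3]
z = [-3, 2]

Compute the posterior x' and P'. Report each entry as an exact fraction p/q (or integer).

x̄ = F·x = [-2, 7, -4]
P̄ = F·P·Fᵀ + Q = [18 4 12; 4 25 -6; 12 -6 22]
y = z − H·x̄ = [15, 14]
S = H·P̄·Hᵀ + R = [147 108; 108 137]
K = P̄·Hᵀ·S⁻¹ = [3356/8475 -1418/2825; -368/1695 -126/565; 4658/8475 -1224/2825]
x' = x̄ + K·y = [-8722/2825, 351/565, -5146/2825]
P' = (I − K·H)·P̄ = [28522/8475 -1576/1695 -12404/8475; -1576/1695 271/339 2342/1695; -12404/8475 2342/1695 28078/8475]

x' = [-8722/2825, 351/565, -5146/2825]
P' = [28522/8475 -1576/1695 -12404/8475; -1576/1695 271/339 2342/1695; -12404/8475 2342/1695 28078/8475]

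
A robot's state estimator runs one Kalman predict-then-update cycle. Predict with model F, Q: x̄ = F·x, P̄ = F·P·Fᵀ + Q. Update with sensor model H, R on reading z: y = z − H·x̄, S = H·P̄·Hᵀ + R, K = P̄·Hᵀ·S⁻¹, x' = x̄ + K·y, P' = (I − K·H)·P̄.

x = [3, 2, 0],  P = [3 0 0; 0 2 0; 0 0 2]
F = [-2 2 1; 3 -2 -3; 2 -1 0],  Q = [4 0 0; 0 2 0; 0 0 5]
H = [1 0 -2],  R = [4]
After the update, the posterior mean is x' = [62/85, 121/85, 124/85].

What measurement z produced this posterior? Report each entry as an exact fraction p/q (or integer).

x̄ = F·x = [-2, 5, 4]
P̄ = F·P·Fᵀ + Q = [26 -32 -16; -32 55 22; -16 22 19]
S = H·P̄·Hᵀ + R = [170]
K = P̄·Hᵀ·S⁻¹ = [29/85; -38/85; -27/85]
x' − x̄ = [232/85, -304/85, -216/85] = K·y
y = (KᵀK)⁻¹·Kᵀ·(x' − x̄) = [8]
z = y + H·x̄ = [8] + [-10] = [-2]

z = [-2]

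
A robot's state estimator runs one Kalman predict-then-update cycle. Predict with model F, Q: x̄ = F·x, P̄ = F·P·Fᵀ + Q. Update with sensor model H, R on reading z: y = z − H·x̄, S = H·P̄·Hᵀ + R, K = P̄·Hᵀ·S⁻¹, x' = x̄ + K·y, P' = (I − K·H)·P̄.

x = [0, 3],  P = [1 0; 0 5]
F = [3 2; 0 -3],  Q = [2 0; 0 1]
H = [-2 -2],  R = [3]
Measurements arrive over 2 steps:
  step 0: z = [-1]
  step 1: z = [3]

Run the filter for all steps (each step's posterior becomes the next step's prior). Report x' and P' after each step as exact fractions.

step 0: x' = [440/71, -415/71], P' = [2197/71 -2194/71; -2194/71 2242/71]
step 1: x' = [2084/4889, -9227/4889], P' = [690581/141781 -664034/141781; -664034/141781 743663/141781]

step 0: x̄ = F·x = [6, -9]
step 0: P̄ = F·P·Fᵀ + Q = [31 -30; -30 46]
step 0: y = z − H·x̄ = [-7]
step 0: S = H·P̄·Hᵀ + R = [71]
step 0: K = P̄·Hᵀ·S⁻¹ = [-2/71; -32/71]
step 0: x' = x̄ + K·y = [440/71, -415/71]
step 0: P' = (I − K·H)·P̄ = [2197/71 -2194/71; -2194/71 2242/71]
step 1: x̄ = F·x = [490/71, 1245/71]
step 1: P̄ = F·P·Fᵀ + Q = [2555/71 6294/71; 6294/71 20249/71]
step 1: y = z − H·x̄ = [3683/71]
step 1: S = H·P̄·Hᵀ + R = [141781/71]
step 1: K = P̄·Hᵀ·S⁻¹ = [-17698/141781; -53086/141781]
step 1: x' = x̄ + K·y = [2084/4889, -9227/4889]
step 1: P' = (I − K·H)·P̄ = [690581/141781 -664034/141781; -664034/141781 743663/141781]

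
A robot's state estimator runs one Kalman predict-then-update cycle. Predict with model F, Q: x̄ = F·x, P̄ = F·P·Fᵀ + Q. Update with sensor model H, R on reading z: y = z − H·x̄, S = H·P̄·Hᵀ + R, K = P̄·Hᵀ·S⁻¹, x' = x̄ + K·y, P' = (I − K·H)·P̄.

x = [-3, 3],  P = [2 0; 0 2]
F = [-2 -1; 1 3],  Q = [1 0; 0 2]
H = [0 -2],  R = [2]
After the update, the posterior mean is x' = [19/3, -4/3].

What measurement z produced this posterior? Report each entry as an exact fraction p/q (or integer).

z = [3]

x̄ = F·x = [3, 6]
P̄ = F·P·Fᵀ + Q = [11 -10; -10 22]
S = H·P̄·Hᵀ + R = [90]
K = P̄·Hᵀ·S⁻¹ = [2/9; -22/45]
x' − x̄ = [10/3, -22/3] = K·y
y = (KᵀK)⁻¹·Kᵀ·(x' − x̄) = [15]
z = y + H·x̄ = [15] + [-12] = [3]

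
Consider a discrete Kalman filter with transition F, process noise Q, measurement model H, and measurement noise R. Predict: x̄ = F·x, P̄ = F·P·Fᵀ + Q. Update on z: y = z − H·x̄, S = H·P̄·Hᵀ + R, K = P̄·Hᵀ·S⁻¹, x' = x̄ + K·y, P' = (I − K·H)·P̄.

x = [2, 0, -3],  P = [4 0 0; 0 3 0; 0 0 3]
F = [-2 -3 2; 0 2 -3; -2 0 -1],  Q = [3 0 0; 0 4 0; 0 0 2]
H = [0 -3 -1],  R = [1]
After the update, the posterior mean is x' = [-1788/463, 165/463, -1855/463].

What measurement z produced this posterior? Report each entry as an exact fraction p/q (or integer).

z = [3]

x̄ = F·x = [-10, 9, -1]
P̄ = F·P·Fᵀ + Q = [58 -36 10; -36 43 9; 10 9 21]
S = H·P̄·Hᵀ + R = [463]
K = P̄·Hᵀ·S⁻¹ = [98/463; -138/463; -48/463]
x' − x̄ = [2842/463, -4002/463, -1392/463] = K·y
y = (KᵀK)⁻¹·Kᵀ·(x' − x̄) = [29]
z = y + H·x̄ = [29] + [-26] = [3]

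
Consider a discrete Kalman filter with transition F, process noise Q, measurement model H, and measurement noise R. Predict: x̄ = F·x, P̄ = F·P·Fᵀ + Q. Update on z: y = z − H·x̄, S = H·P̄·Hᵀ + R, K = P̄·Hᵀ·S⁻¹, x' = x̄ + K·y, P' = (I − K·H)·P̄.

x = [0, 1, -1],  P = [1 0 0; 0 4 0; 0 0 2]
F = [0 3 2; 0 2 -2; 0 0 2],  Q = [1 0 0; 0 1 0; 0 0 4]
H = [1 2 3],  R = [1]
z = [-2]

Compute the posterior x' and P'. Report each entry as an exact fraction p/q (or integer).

x̄ = F·x = [1, 4, -2]
P̄ = F·P·Fᵀ + Q = [45 16 8; 16 25 -8; 8 -8 12]
y = z − H·x̄ = [-5]
S = H·P̄·Hᵀ + R = [270]
K = P̄·Hᵀ·S⁻¹ = [101/270; 7/45; 14/135]
x' = x̄ + K·y = [-47/54, 29/9, -68/27]
P' = (I − K·H)·P̄ = [1949/270 13/45 -334/135; 13/45 277/15 -556/45; -334/135 -556/45 1228/135]

x' = [-47/54, 29/9, -68/27]
P' = [1949/270 13/45 -334/135; 13/45 277/15 -556/45; -334/135 -556/45 1228/135]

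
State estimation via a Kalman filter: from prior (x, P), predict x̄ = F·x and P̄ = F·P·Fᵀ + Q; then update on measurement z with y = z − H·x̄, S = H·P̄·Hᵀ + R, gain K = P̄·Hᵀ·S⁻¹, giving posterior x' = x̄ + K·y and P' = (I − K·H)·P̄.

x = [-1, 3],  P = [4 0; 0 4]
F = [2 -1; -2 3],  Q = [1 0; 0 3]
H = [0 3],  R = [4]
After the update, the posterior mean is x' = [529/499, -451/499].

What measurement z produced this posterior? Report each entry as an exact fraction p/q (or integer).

x̄ = F·x = [-5, 11]
P̄ = F·P·Fᵀ + Q = [21 -28; -28 55]
S = H·P̄·Hᵀ + R = [499]
K = P̄·Hᵀ·S⁻¹ = [-84/499; 165/499]
x' − x̄ = [3024/499, -5940/499] = K·y
y = (KᵀK)⁻¹·Kᵀ·(x' − x̄) = [-36]
z = y + H·x̄ = [-36] + [33] = [-3]

z = [-3]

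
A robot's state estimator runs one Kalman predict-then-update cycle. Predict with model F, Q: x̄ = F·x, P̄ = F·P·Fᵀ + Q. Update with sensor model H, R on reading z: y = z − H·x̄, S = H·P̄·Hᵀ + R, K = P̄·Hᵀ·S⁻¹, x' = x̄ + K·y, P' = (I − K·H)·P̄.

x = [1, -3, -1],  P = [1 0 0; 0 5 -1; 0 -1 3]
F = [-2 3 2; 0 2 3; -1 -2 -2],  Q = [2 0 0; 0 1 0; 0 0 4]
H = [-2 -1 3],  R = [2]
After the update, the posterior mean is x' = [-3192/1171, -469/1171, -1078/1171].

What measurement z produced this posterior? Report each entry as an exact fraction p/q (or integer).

z = [3]

x̄ = F·x = [-13, -9, 7]
P̄ = F·P·Fᵀ + Q = [51 35 -30; 35 36 -28; -30 -28 29]
S = H·P̄·Hᵀ + R = [1171]
K = P̄·Hᵀ·S⁻¹ = [-227/1171; -190/1171; 175/1171]
x' − x̄ = [12031/1171, 10070/1171, -9275/1171] = K·y
y = (KᵀK)⁻¹·Kᵀ·(x' − x̄) = [-53]
z = y + H·x̄ = [-53] + [56] = [3]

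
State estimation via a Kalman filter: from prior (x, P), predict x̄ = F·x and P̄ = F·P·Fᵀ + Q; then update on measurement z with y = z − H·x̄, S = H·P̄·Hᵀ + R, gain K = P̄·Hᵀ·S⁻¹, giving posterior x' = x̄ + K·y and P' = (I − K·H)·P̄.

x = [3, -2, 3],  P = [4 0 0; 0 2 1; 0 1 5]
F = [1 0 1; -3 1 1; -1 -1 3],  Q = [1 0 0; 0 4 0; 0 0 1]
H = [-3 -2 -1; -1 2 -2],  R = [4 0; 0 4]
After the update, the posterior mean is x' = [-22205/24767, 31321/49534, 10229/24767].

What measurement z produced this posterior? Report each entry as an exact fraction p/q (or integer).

x̄ = F·x = [6, -8, 8]
P̄ = F·P·Fᵀ + Q = [10 -6 10; -6 49 27; 10 27 46]
S = H·P̄·Hᵀ + R = [432 74; 74 242]
K = P̄·Hᵀ·S⁻¹ = [-917/24767 -4018/24767; -14797/49534 14759/49534; -6977/24767 -2779/24767]
x' − x̄ = [-170807/24767, 427593/49534, -187907/24767] = K·y
y = (KᵀK)⁻¹·Kᵀ·(x' − x̄) = [11, 40]
z = y + H·x̄ = [11, 40] + [-10, -38] = [1, 2]

z = [1, 2]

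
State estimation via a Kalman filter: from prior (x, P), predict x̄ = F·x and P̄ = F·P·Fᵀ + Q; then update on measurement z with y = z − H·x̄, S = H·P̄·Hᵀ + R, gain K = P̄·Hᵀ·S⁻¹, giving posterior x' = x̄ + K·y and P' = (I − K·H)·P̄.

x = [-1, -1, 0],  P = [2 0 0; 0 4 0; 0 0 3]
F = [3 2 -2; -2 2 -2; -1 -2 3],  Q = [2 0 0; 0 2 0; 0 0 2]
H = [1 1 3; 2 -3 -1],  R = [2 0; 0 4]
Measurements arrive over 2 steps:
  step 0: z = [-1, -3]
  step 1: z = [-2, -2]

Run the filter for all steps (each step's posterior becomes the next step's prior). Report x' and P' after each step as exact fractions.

step 0: x̄ = F·x = [-5, 0, 3]
step 0: P̄ = F·P·Fᵀ + Q = [48 16 -40; 16 38 -30; -40 -30 47]
step 0: y = z − H·x̄ = [-5, 10]
step 0: S = H·P̄·Hᵀ + R = [123 -75; -75 373]
step 0: K = P̄·Hᵀ·S⁻¹ = [-7144/20127 1104/6709; -2888/6709 -1516/6709; 11854/20127 129/6709]
step 0: x' = x̄ + K·y = [-31795/20127, -720/6709, 4981/20127]
step 0: P' = (I − K·H)·P̄ = [274576/20127 79024/6709 -175312/20127; 79024/6709 72142/6709 -52314/6709; -175312/20127 -52314/6709 118654/20127]
step 1: x̄ = F·x = [-109667/20127, 16436/6709, 51058/20127]
step 1: P̄ = F·P·Fᵀ + Q = [10055902/20127 591056/6709 -7795784/20127; 591056/6709 145114/6709 -474168/6709; -7795784/20127 -474168/6709 6131884/20127]
step 1: y = z − H·x̄ = [-133069/20127, 378062/20127]
step 1: S = H·P̄·Hᵀ + R = [13955062/20127 -26116922/20127; -26116922/20127 51724174/20127]
step 1: K = P̄·Hᵀ·S⁻¹ = [-98268015/493372588 165838963/493372588; -33657370/123343147 -8260043/123343147; 58367333/123343147 -12154771/123343147]
step 1: x' = x̄ + K·y = [1076521335/493372588, 369540820/123343147, -301310939/123343147]
step 1: P' = (I − K·H)·P̄ = [1975270501/246686294 808132984/123343147 -614967414/123343147; 808132984/123343147 727920768/123343147 -534456164/123343147; -614967414/123343147 -534456164/123343147 422052748/123343147]

step 0: x' = [-31795/20127, -720/6709, 4981/20127], P' = [274576/20127 79024/6709 -175312/20127; 79024/6709 72142/6709 -52314/6709; -175312/20127 -52314/6709 118654/20127]
step 1: x' = [1076521335/493372588, 369540820/123343147, -301310939/123343147], P' = [1975270501/246686294 808132984/123343147 -614967414/123343147; 808132984/123343147 727920768/123343147 -534456164/123343147; -614967414/123343147 -534456164/123343147 422052748/123343147]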